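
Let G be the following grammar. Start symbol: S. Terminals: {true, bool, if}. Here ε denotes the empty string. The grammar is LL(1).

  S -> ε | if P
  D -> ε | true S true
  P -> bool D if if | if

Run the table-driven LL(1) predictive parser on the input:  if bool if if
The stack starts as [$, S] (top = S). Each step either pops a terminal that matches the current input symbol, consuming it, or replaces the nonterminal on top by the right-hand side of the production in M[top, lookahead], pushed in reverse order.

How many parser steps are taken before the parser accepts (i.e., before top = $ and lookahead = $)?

     Stack           Input            Action
  1  $ S             if bool if if $  expand S -> if P
  2  $ P if          if bool if if $  match if
  3  $ P             bool if if $     expand P -> bool D if if
  4  $ if if D bool  bool if if $     match bool
  5  $ if if D       if if $          expand D -> ε
  6  $ if if         if if $          match if
  7  $ if            if $             match if
Accept reached after 7 steps.

7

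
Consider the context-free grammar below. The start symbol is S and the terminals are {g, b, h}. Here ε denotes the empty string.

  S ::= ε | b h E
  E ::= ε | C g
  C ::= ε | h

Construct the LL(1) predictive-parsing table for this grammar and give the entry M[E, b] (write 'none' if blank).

FIRST(S): from S::=ε we get {ε}; from S::=b h E we get {b}. So FIRST(S) = {ε, b}.
FIRST(C): from C::=ε we get {ε}; from C::=h we get {h}. So FIRST(C) = {ε, h}.
FIRST(E): from E::=ε we get {ε}; from E::=C g we get {g, h}. So FIRST(E) = {ε, g, h}.
FOLLOW(S) includes $ since S is the start symbol.
FOLLOW(S): S appears on no right-hand side. Thus FOLLOW(S) = {$}.
FOLLOW(E): in S::=b h E, the suffix after E is empty, so FOLLOW(E) ⊇ FOLLOW(S) = {$}. Thus FOLLOW(E) = {$}.
For E ::= ε: FIRST(ε) = {ε}, so it goes in M[E, t] for t ∈ {}; since ε ∈ FIRST, also for every t ∈ FOLLOW(E) = {$}.
For E ::= C g: FIRST(C g) = {g, h}, so it goes in M[E, t] for t ∈ {g, h}.
None of these place a production in M[E, b].

none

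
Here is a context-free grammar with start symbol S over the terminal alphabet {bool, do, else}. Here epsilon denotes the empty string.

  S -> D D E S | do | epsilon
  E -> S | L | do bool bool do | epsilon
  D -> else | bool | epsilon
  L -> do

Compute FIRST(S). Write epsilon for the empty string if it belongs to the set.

{epsilon, bool, do, else}

FIRST(D) = {epsilon, bool, else}
FIRST(L) = {do}
FIRST(S) = {epsilon, bool, do, else}  (via D D E S)
FIRST(E) = {epsilon, bool, do, else}  (via S, L)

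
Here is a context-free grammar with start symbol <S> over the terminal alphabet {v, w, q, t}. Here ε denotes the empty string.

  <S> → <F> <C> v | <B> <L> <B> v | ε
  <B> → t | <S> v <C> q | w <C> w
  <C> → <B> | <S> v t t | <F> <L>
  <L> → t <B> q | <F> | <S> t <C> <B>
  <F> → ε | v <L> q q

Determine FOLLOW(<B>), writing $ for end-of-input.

{q, t, v, w}

FIRST(<F>): from <F>→ε we get {ε}; from <F>→v <L> q q we get {v}. So FIRST(<F>) = {ε, v}.
FIRST(<S>): from <S>→<F> <C> v we get {t, v, w}; from <S>→<B> <L> <B> v we get {t, v, w}; from <S>→ε we get {ε}. So FIRST(<S>) = {ε, t, v, w}.
FIRST(<B>): from <B>→t we get {t}; from <B>→<S> v <C> q we get {t, v, w}; from <B>→w <C> w we get {w}. So FIRST(<B>) = {t, v, w}.
FIRST(<L>): from <L>→t <B> q we get {t}; from <L>→<F> we get {ε, v}; from <L>→<S> t <C> <B> we get {t, v, w}. So FIRST(<L>) = {ε, t, v, w}.
FIRST(<C>): from <C>→<B> we get {t, v, w}; from <C>→<S> v t t we get {t, v, w}; from <C>→<F> <L> we get {ε, t, v, w}. So FIRST(<C>) = {ε, t, v, w}.
FOLLOW(<S>) includes $ since <S> is the start symbol.
FOLLOW(<S>): in <B>→<S> v <C> q, <S> is followed by v <C> q with FIRST {v}; in <C>→<S> v t t, <S> is followed by v t t with FIRST {v}; in <L>→<S> t <C> <B>, <S> is followed by t <C> <B> with FIRST {t}. Thus FOLLOW(<S>) = {$, t, v}.
FOLLOW(<C>): in <S>→<F> <C> v, <C> is followed by v with FIRST {v}; in <B>→<S> v <C> q, <C> is followed by q with FIRST {q}; in <B>→w <C> w, <C> is followed by w with FIRST {w}; in <L>→<S> t <C> <B>, <C> is followed by <B> with FIRST {t, v, w}. Thus FOLLOW(<C>) = {q, t, v, w}.
FOLLOW(<L>): in <S>→<B> <L> <B> v, <L> is followed by <B> v with FIRST {t, v, w}; in <C>→<F> <L>, the suffix after <L> is empty, so FOLLOW(<L>) ⊇ FOLLOW(<C>) = {q, t, v, w}; in <F>→v <L> q q, <L> is followed by q q with FIRST {q}. Thus FOLLOW(<L>) = {q, t, v, w}.
FOLLOW(<B>): in <S>→<B> <L> <B> v (occurrence 1), <B> is followed by <L> <B> v with FIRST {t, v, w}; in <S>→<B> <L> <B> v (occurrence 2), <B> is followed by v with FIRST {v}; in <C>→<B>, the suffix after <B> is empty, so FOLLOW(<B>) ⊇ FOLLOW(<C>) = {q, t, v, w}; in <L>→t <B> q, <B> is followed by q with FIRST {q}; in <L>→<S> t <C> <B>, the suffix after <B> is empty, so FOLLOW(<B>) ⊇ FOLLOW(<L>) = {q, t, v, w}. Thus FOLLOW(<B>) = {q, t, v, w}.
FOLLOW(<F>): in <S>→<F> <C> v, <F> is followed by <C> v with FIRST {t, v, w}; in <C>→<F> <L>, <F> is followed by <L> with FIRST {ε, t, v, w}; in <C>→<F> <L>, the suffix after <F> is nullable, so FOLLOW(<F>) ⊇ FOLLOW(<C>) = {q, t, v, w}; in <L>→<F>, the suffix after <F> is empty, so FOLLOW(<F>) ⊇ FOLLOW(<L>) = {q, t, v, w}. Thus FOLLOW(<F>) = {q, t, v, w}.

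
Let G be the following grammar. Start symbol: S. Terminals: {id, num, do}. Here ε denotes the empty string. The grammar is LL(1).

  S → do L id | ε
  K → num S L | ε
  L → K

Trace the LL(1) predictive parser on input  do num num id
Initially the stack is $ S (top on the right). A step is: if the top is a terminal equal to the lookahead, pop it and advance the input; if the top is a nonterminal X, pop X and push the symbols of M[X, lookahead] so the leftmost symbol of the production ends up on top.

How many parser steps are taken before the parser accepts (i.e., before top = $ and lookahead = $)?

13

      Stack         Input            Action
   1  $ S           do num num id $  expand S → do L id
   2  $ id L do     do num num id $  match do
   3  $ id L        num num id $     expand L → K
   4  $ id K        num num id $     expand K → num S L
   5  $ id L S num  num num id $     match num
   6  $ id L S      num id $         expand S → ε
   7  $ id L        num id $         expand L → K
   8  $ id K        num id $         expand K → num S L
   9  $ id L S num  num id $         match num
  10  $ id L S      id $             expand S → ε
  11  $ id L        id $             expand L → K
  12  $ id K        id $             expand K → ε
  13  $ id          id $             match id
Accept reached after 13 steps.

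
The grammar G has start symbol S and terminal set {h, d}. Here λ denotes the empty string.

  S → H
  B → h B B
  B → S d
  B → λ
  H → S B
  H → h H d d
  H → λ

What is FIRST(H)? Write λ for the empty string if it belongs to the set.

FIRST(S) = {λ, d, h}  (via H)
FIRST(B) = {λ, d, h}  (via S d)
FIRST(H) = {λ, d, h}  (via S B)

{λ, d, h}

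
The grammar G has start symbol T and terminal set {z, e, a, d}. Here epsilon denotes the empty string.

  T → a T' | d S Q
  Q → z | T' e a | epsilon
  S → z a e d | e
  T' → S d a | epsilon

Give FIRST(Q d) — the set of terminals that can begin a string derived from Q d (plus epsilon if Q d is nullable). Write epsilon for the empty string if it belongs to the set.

FIRST(T) = {a, d}
FIRST(S) = {e, z}
FIRST(T') = {epsilon, e, z}  (via S d a)
FIRST(Q) = {epsilon, e, z}  (via T' e a)
FIRST(Q d): take FIRST of each symbol in turn, carrying on past any symbol whose FIRST contains epsilon; result {d, e, z}.

{d, e, z}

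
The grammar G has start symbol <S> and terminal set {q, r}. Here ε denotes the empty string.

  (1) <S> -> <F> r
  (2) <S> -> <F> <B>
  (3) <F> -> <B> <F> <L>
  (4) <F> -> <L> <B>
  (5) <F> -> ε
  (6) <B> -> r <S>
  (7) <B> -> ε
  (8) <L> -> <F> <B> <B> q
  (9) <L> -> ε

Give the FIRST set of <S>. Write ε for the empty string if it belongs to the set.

{ε, q, r}

FIRST(<B>): from <B>->r <S> we get {r}; from <B>->ε we get {ε}. So FIRST(<B>) = {ε, r}.
FIRST(<S>): from <S>-><F> r we get {q, r}; from <S>-><F> <B> we get {ε, q, r}. So FIRST(<S>) = {ε, q, r}.
FIRST(<F>): from <F>-><B> <F> <L> we get {ε, q, r}; from <F>-><L> <B> we get {ε, q, r}; from <F>->ε we get {ε}. So FIRST(<F>) = {ε, q, r}.
FIRST(<L>): from <L>-><F> <B> <B> q we get {q, r}; from <L>->ε we get {ε}. So FIRST(<L>) = {ε, q, r}.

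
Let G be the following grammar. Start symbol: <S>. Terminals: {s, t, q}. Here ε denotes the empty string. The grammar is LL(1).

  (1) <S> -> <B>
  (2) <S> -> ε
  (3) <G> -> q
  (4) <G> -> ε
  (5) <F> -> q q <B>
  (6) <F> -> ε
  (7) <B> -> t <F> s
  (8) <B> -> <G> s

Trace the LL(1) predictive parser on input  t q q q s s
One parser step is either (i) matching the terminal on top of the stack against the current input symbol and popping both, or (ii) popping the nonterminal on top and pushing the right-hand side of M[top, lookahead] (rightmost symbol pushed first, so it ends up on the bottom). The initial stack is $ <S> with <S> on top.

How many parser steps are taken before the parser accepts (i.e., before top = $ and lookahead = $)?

11

step 1: stack=$ <S>  input=t q q q s s $  — expand <S> -> <B>
step 2: stack=$ <B>  input=t q q q s s $  — expand <B> -> t <F> s
step 3: stack=$ s <F> t  input=t q q q s s $  — match t
step 4: stack=$ s <F>  input=q q q s s $  — expand <F> -> q q <B>
step 5: stack=$ s <B> q q  input=q q q s s $  — match q
step 6: stack=$ s <B> q  input=q q s s $  — match q
step 7: stack=$ s <B>  input=q s s $  — expand <B> -> <G> s
step 8: stack=$ s s <G>  input=q s s $  — expand <G> -> q
step 9: stack=$ s s q  input=q s s $  — match q
step 10: stack=$ s s  input=s s $  — match s
step 11: stack=$ s  input=s $  — match s
Accept reached after 11 steps.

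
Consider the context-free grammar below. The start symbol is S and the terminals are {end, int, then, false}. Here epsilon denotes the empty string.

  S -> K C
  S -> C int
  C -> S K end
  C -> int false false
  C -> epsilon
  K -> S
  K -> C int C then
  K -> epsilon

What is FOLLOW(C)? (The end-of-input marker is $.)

FIRST(S) = {epsilon, end, int}  (via K C, C int)
FIRST(C) = {epsilon, end, int}  (via S K end)
FIRST(K) = {epsilon, end, int}  (via S, C int C then)
FOLLOW(S) includes $ since S is the start symbol.
FOLLOW(S): in C->S K end, S is followed by K end with FIRST {end, int}; in K->S, the suffix after S is empty, so FOLLOW(S) ⊇ FOLLOW(K) = {$, end, int}. Thus FOLLOW(S) = {$, end, int}.
FOLLOW(C): in S->K C, the suffix after C is empty, so FOLLOW(C) ⊇ FOLLOW(S) = {$, end, int}; in S->C int, C is followed by int with FIRST {int}; in K->C int C then (occurrence 1), C is followed by int C then with FIRST {int}; in K->C int C then (occurrence 2), C is followed by then with FIRST {then}. Thus FOLLOW(C) = {$, end, int, then}.
FOLLOW(K): in S->K C, K is followed by C with FIRST {epsilon, end, int}; in S->K C, the suffix after K is nullable, so FOLLOW(K) ⊇ FOLLOW(S) = {$, end, int}; in C->S K end, K is followed by end with FIRST {end}. Thus FOLLOW(K) = {$, end, int}.

{$, end, int, then}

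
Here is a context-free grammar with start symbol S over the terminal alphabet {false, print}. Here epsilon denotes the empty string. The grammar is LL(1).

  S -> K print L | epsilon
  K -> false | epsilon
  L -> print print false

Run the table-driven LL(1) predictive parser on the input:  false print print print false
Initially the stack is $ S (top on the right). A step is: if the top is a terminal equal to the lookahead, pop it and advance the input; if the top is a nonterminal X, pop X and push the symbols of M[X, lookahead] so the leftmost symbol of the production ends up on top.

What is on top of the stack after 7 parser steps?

     Stack                Input                            Action
  1  $ S                  false print print print false $  expand S -> K print L
  2  $ L print K          false print print print false $  expand K -> false
  3  $ L print false      false print print print false $  match false
  4  $ L print            print print print false $        match print
  5  $ L                  print print false $              expand L -> print print false
  6  $ false print print  print print false $              match print
  7  $ false print        print false $                    match print
Stack after step 7: $ false (top = false).

false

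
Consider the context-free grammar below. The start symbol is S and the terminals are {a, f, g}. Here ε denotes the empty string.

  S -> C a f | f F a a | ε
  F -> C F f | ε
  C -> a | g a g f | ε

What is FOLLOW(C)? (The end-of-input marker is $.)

FIRST(C) = {ε, a, g}
FIRST(S) = {ε, a, f, g}  (via C a f)
FIRST(F) = {ε, a, f, g}  (via C F f)
FOLLOW(S) includes $ since S is the start symbol.
FOLLOW(S): S appears on no right-hand side. Thus FOLLOW(S) = {$}.
FOLLOW(F): in S->f F a a, F is followed by a a with FIRST {a}; in F->C F f, F is followed by f with FIRST {f}. Thus FOLLOW(F) = {a, f}.
FOLLOW(C): in S->C a f, C is followed by a f with FIRST {a}; in F->C F f, C is followed by F f with FIRST {a, f, g}. Thus FOLLOW(C) = {a, f, g}.

{a, f, g}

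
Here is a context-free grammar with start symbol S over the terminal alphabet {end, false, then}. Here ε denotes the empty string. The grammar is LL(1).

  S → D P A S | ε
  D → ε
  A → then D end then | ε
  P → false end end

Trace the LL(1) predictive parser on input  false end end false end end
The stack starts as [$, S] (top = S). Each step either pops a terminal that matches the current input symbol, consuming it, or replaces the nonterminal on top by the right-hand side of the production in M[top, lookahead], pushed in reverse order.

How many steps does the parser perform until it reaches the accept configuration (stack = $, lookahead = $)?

step 1: stack=$ S  input=false end end false end end $  — expand S → D P A S
step 2: stack=$ S A P D  input=false end end false end end $  — expand D → ε
step 3: stack=$ S A P  input=false end end false end end $  — expand P → false end end
step 4: stack=$ S A end end false  input=false end end false end end $  — match false
step 5: stack=$ S A end end  input=end end false end end $  — match end
step 6: stack=$ S A end  input=end false end end $  — match end
step 7: stack=$ S A  input=false end end $  — expand A → ε
step 8: stack=$ S  input=false end end $  — expand S → D P A S
step 9: stack=$ S A P D  input=false end end $  — expand D → ε
step 10: stack=$ S A P  input=false end end $  — expand P → false end end
step 11: stack=$ S A end end false  input=false end end $  — match false
step 12: stack=$ S A end end  input=end end $  — match end
step 13: stack=$ S A end  input=end $  — match end
step 14: stack=$ S A  input=$  — expand A → ε
step 15: stack=$ S  input=$  — expand S → ε
Accept reached after 15 steps.

15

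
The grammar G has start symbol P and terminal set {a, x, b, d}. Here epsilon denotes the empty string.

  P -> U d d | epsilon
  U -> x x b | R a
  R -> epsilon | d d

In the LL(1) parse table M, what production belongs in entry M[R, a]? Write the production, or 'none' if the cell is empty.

FIRST(R) = {epsilon, d}
FIRST(U) = {a, d, x}  (via R a)
FIRST(P) = {epsilon, a, d, x}  (via U d d)
FOLLOW(P) includes $ since P is the start symbol.
FOLLOW(R): in U->R a, R is followed by a with FIRST {a}. Thus FOLLOW(R) = {a}.
For R -> epsilon: FIRST(epsilon) = {epsilon}, so it goes in M[R, t] for t ∈ {}; since epsilon ∈ FIRST, also for every t ∈ FOLLOW(R) = {a}.
For R -> d d: FIRST(d d) = {d}, so it goes in M[R, t] for t ∈ {d}.

R -> epsilon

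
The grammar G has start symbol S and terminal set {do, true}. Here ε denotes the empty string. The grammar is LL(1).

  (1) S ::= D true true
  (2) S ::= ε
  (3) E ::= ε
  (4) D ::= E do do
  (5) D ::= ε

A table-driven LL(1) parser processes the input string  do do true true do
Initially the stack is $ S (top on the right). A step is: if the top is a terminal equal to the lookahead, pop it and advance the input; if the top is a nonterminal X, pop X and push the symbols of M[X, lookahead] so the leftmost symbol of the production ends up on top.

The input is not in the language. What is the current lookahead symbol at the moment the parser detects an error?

do

step 1: stack=$ S  input=do do true true do $  — expand S ::= D true true
step 2: stack=$ true true D  input=do do true true do $  — expand D ::= E do do
step 3: stack=$ true true do do E  input=do do true true do $  — expand E ::= ε
step 4: stack=$ true true do do  input=do do true true do $  — match do
step 5: stack=$ true true do  input=do true true do $  — match do
step 6: stack=$ true true  input=true true do $  — match true
step 7: stack=$ true  input=true do $  — match true
step 8: stack=$  input=do $  — error: stack empty but input remains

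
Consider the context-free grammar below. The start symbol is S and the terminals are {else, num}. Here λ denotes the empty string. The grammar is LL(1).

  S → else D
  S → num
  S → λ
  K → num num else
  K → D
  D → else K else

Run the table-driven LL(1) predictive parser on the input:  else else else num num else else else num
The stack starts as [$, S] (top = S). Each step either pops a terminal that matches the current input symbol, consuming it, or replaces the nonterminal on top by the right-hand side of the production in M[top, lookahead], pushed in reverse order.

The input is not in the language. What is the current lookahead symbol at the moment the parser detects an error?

num

      Stack                     Input                                        Action
   1  $ S                       else else else num num else else else num $  expand S → else D
   2  $ D else                  else else else num num else else else num $  match else
   3  $ D                       else else num num else else else num $       expand D → else K else
   4  $ else K else             else else num num else else else num $       match else
   5  $ else K                  else num num else else else num $            expand K → D
   6  $ else D                  else num num else else else num $            expand D → else K else
   7  $ else else K else        else num num else else else num $            match else
   8  $ else else K             num num else else else num $                 expand K → num num else
   9  $ else else else num num  num num else else else num $                 match num
  10  $ else else else num      num else else else num $                     match num
  11  $ else else else          else else else num $                         match else
  12  $ else else               else else num $                              match else
  13  $ else                    else num $                                   match else
  14  $                         num $                                        error: stack empty but input remains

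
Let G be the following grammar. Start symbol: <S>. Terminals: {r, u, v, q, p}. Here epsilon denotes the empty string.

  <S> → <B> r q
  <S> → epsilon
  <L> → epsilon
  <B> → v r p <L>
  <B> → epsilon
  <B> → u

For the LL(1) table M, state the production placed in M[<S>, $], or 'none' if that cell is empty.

FIRST(<L>) = {epsilon}
FIRST(<B>) = {epsilon, u, v}
FIRST(<S>) = {epsilon, r, u, v}  (via <B> r q)
FOLLOW(<S>) includes $ since <S> is the start symbol.
FOLLOW(<S>): <S> appears on no right-hand side. Thus FOLLOW(<S>) = {$}.
For <S> → <B> r q: FIRST(<B> r q) = {r, u, v}, so it goes in M[<S>, t] for t ∈ {r, u, v}.
For <S> → epsilon: FIRST(epsilon) = {epsilon}, so it goes in M[<S>, t] for t ∈ {}; since epsilon ∈ FIRST, also for every t ∈ FOLLOW(<S>) = {$}.

<S> → epsilon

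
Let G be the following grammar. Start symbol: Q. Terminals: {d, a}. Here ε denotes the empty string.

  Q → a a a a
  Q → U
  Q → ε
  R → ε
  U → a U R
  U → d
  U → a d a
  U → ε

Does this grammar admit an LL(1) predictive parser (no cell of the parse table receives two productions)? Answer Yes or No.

No

FIRST(Q) = {ε, a, d}
FIRST(R) = {ε}
FIRST(U) = {ε, a, d}
FOLLOW(Q) = {$}
FOLLOW(R) = {$}
FOLLOW(U) = {$}
Cell M[Q, $] receives both Q → U and Q → ε — the grammar is not LL(1).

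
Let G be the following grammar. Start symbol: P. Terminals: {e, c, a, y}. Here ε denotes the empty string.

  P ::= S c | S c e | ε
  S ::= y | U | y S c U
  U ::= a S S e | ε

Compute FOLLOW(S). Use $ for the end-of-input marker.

FIRST(U): from U::=a S S e we get {a}; from U::=ε we get {ε}. So FIRST(U) = {ε, a}.
FIRST(S): from S::=y we get {y}; from S::=U we get {ε, a}; from S::=y S c U we get {y}. So FIRST(S) = {ε, a, y}.
FIRST(P): from P::=S c we get {a, c, y}; from P::=S c e we get {a, c, y}; from P::=ε we get {ε}. So FIRST(P) = {ε, a, c, y}.
FOLLOW(P) includes $ since P is the start symbol.
FOLLOW(P): P appears on no right-hand side. Thus FOLLOW(P) = {$}.
FOLLOW(S): in P::=S c, S is followed by c with FIRST {c}; in P::=S c e, S is followed by c e with FIRST {c}; in S::=y S c U, S is followed by c U with FIRST {c}; in U::=a S S e (occurrence 1), S is followed by S e with FIRST {a, e, y}; in U::=a S S e (occurrence 2), S is followed by e with FIRST {e}. Thus FOLLOW(S) = {a, c, e, y}.
FOLLOW(U): in S::=U, the suffix after U is empty, so FOLLOW(U) ⊇ FOLLOW(S) = {a, c, e, y}; in S::=y S c U, the suffix after U is empty, so FOLLOW(U) ⊇ FOLLOW(S) = {a, c, e, y}. Thus FOLLOW(U) = {a, c, e, y}.

{a, c, e, y}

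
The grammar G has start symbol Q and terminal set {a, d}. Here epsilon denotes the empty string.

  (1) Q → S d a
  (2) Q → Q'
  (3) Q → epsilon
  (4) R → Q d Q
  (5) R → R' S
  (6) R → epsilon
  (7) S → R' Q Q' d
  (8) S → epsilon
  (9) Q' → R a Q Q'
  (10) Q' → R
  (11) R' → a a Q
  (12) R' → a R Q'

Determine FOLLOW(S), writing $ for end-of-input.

FIRST(R'): from R'→a a Q we get {a}; from R'→a R Q' we get {a}. So FIRST(R') = {a}.
FIRST(S): from S→R' Q Q' d we get {a}; from S→epsilon we get {epsilon}. So FIRST(S) = {epsilon, a}.
FIRST(Q): from Q→S d a we get {a, d}; from Q→Q' we get {epsilon, a, d}; from Q→epsilon we get {epsilon}. So FIRST(Q) = {epsilon, a, d}.
FIRST(R): from R→Q d Q we get {a, d}; from R→R' S we get {a}; from R→epsilon we get {epsilon}. So FIRST(R) = {epsilon, a, d}.
FIRST(Q'): from Q'→R a Q Q' we get {a, d}; from Q'→R we get {epsilon, a, d}. So FIRST(Q') = {epsilon, a, d}.
FOLLOW(Q) includes $ since Q is the start symbol.
FOLLOW(Q): in R→Q d Q (occurrence 1), Q is followed by d Q with FIRST {d}; in R→Q d Q (occurrence 2), the suffix after Q is empty, so FOLLOW(Q) ⊇ FOLLOW(R) = {$, a, d}; in S→R' Q Q' d, Q is followed by Q' d with FIRST {a, d}; in Q'→R a Q Q', Q is followed by Q' with FIRST {epsilon, a, d}; in Q'→R a Q Q', the suffix after Q is nullable, so FOLLOW(Q) ⊇ FOLLOW(Q') = {$, a, d}; in R'→a a Q, the suffix after Q is empty, so FOLLOW(Q) ⊇ FOLLOW(R') = {$, a, d}. Thus FOLLOW(Q) = {$, a, d}.
FOLLOW(R): in Q'→R a Q Q', R is followed by a Q Q' with FIRST {a}; in Q'→R, the suffix after R is empty, so FOLLOW(R) ⊇ FOLLOW(Q') = {$, a, d}; in R'→a R Q', R is followed by Q' with FIRST {epsilon, a, d}; in R'→a R Q', the suffix after R is nullable, so FOLLOW(R) ⊇ FOLLOW(R') = {$, a, d}. Thus FOLLOW(R) = {$, a, d}.
FOLLOW(S): in Q→S d a, S is followed by d a with FIRST {d}; in R→R' S, the suffix after S is empty, so FOLLOW(S) ⊇ FOLLOW(R) = {$, a, d}. Thus FOLLOW(S) = {$, a, d}.
FOLLOW(R'): in R→R' S, R' is followed by S with FIRST {epsilon, a}; in R→R' S, the suffix after R' is nullable, so FOLLOW(R') ⊇ FOLLOW(R) = {$, a, d}; in S→R' Q Q' d, R' is followed by Q Q' d with FIRST {a, d}. Thus FOLLOW(R') = {$, a, d}.
FOLLOW(Q'): in Q→Q', the suffix after Q' is empty, so FOLLOW(Q') ⊇ FOLLOW(Q) = {$, a, d}; in S→R' Q Q' d, Q' is followed by d with FIRST {d}; in Q'→R a Q Q', the suffix after Q' is empty (adds nothing new); in R'→a R Q', the suffix after Q' is empty, so FOLLOW(Q') ⊇ FOLLOW(R') = {$, a, d}. Thus FOLLOW(Q') = {$, a, d}.

{$, a, d}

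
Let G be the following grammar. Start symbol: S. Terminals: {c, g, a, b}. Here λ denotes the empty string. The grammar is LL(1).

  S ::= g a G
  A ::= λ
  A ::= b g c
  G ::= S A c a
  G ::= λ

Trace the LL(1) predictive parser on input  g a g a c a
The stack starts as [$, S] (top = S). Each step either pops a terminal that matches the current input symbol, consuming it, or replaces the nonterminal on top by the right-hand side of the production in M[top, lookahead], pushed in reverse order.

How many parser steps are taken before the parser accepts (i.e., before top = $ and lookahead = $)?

      Stack          Input          Action
   1  $ S            g a g a c a $  expand S ::= g a G
   2  $ G a g        g a g a c a $  match g
   3  $ G a          a g a c a $    match a
   4  $ G            g a c a $      expand G ::= S A c a
   5  $ a c A S      g a c a $      expand S ::= g a G
   6  $ a c A G a g  g a c a $      match g
   7  $ a c A G a    a c a $        match a
   8  $ a c A G      c a $          expand G ::= λ
   9  $ a c A        c a $          expand A ::= λ
  10  $ a c          c a $          match c
  11  $ a            a $            match a
Accept reached after 11 steps.

11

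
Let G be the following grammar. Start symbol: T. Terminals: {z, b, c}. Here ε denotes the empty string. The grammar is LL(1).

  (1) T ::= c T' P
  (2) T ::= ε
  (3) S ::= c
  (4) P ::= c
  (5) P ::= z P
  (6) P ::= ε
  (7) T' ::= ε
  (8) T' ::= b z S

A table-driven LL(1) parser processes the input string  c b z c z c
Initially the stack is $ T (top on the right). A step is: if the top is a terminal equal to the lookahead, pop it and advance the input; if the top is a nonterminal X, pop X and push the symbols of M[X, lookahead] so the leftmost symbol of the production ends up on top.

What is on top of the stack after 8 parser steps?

step 1: stack=$ T  input=c b z c z c $  — expand T ::= c T' P
step 2: stack=$ P T' c  input=c b z c z c $  — match c
step 3: stack=$ P T'  input=b z c z c $  — expand T' ::= b z S
step 4: stack=$ P S z b  input=b z c z c $  — match b
step 5: stack=$ P S z  input=z c z c $  — match z
step 6: stack=$ P S  input=c z c $  — expand S ::= c
step 7: stack=$ P c  input=c z c $  — match c
step 8: stack=$ P  input=z c $  — expand P ::= z P
Stack after step 8: $ P z (top = z).

z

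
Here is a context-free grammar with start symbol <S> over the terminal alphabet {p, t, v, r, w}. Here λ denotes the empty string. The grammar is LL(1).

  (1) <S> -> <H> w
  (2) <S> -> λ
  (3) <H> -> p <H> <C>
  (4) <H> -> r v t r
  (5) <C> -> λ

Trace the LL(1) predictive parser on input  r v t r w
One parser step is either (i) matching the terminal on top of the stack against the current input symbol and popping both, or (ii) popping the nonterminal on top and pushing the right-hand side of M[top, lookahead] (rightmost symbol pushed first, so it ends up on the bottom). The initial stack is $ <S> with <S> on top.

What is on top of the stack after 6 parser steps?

w

step 1: stack=$ <S>  input=r v t r w $  — expand <S> -> <H> w
step 2: stack=$ w <H>  input=r v t r w $  — expand <H> -> r v t r
step 3: stack=$ w r t v r  input=r v t r w $  — match r
step 4: stack=$ w r t v  input=v t r w $  — match v
step 5: stack=$ w r t  input=t r w $  — match t
step 6: stack=$ w r  input=r w $  — match r
Stack after step 6: $ w (top = w).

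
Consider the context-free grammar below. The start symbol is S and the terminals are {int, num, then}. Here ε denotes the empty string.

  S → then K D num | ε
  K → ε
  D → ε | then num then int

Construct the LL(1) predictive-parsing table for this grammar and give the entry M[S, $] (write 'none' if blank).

FIRST(S): from S→then K D num we get {then}; from S→ε we get {ε}. So FIRST(S) = {ε, then}.
FIRST(K): from K→ε we get {ε}. So FIRST(K) = {ε}.
FIRST(D): from D→ε we get {ε}; from D→then num then int we get {then}. So FIRST(D) = {ε, then}.
FOLLOW(S) includes $ since S is the start symbol.
FOLLOW(S): S appears on no right-hand side. Thus FOLLOW(S) = {$}.
For S → then K D num: FIRST(then K D num) = {then}, so it goes in M[S, t] for t ∈ {then}.
For S → ε: FIRST(ε) = {ε}, so it goes in M[S, t] for t ∈ {}; since ε ∈ FIRST, also for every t ∈ FOLLOW(S) = {$}.

S → ε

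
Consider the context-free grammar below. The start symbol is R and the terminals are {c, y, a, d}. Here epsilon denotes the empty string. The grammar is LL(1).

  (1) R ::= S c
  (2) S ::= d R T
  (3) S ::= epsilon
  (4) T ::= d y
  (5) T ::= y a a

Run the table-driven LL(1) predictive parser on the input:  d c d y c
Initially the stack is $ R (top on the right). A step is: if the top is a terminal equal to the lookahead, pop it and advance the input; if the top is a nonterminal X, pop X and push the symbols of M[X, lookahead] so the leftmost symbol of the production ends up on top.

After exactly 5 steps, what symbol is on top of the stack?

     Stack      Input        Action
  1  $ R        d c d y c $  expand R ::= S c
  2  $ c S      d c d y c $  expand S ::= d R T
  3  $ c T R d  d c d y c $  match d
  4  $ c T R    c d y c $    expand R ::= S c
  5  $ c T c S  c d y c $    expand S ::= epsilon
Stack after step 5: $ c T c (top = c).

c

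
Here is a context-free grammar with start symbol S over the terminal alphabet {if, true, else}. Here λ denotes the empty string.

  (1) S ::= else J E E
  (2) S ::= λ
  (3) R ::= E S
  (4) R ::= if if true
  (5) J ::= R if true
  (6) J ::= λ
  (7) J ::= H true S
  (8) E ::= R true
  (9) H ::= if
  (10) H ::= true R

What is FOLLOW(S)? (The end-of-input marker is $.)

{$, if, true}

FIRST(S): from S::=else J E E we get {else}; from S::=λ we get {λ}. So FIRST(S) = {λ, else}.
FIRST(H): from H::=if we get {if}; from H::=true R we get {true}. So FIRST(H) = {if, true}.
FIRST(R): from R::=E S we get {if}; from R::=if if true we get {if}. So FIRST(R) = {if}.
FIRST(J): from J::=R if true we get {if}; from J::=λ we get {λ}; from J::=H true S we get {if, true}. So FIRST(J) = {λ, if, true}.
FIRST(E): from E::=R true we get {if}. So FIRST(E) = {if}.
FOLLOW(S) includes $ since S is the start symbol.
FOLLOW(J): in S::=else J E E, J is followed by E E with FIRST {if}. Thus FOLLOW(J) = {if}.
FOLLOW(H): in J::=H true S, H is followed by true S with FIRST {true}. Thus FOLLOW(H) = {true}.
FOLLOW(R): in J::=R if true, R is followed by if true with FIRST {if}; in E::=R true, R is followed by true with FIRST {true}; in H::=true R, the suffix after R is empty, so FOLLOW(R) ⊇ FOLLOW(H) = {true}. Thus FOLLOW(R) = {if, true}.
FOLLOW(S): in R::=E S, the suffix after S is empty, so FOLLOW(S) ⊇ FOLLOW(R) = {if, true}; in J::=H true S, the suffix after S is empty, so FOLLOW(S) ⊇ FOLLOW(J) = {if}. Thus FOLLOW(S) = {$, if, true}.
FOLLOW(E): in S::=else J E E (occurrence 1), E is followed by E with FIRST {if}; in S::=else J E E (occurrence 2), the suffix after E is empty, so FOLLOW(E) ⊇ FOLLOW(S) = {$, if, true}; in R::=E S, E is followed by S with FIRST {λ, else}; in R::=E S, the suffix after E is nullable, so FOLLOW(E) ⊇ FOLLOW(R) = {if, true}. Thus FOLLOW(E) = {$, else, if, true}.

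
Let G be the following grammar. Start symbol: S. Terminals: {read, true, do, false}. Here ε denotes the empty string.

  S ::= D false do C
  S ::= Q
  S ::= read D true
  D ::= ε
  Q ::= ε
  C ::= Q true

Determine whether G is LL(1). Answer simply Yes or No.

FIRST(S) = {ε, false, read}
FIRST(D) = {ε}
FIRST(Q) = {ε}
FIRST(C) = {true}
FOLLOW(S) = {$}
FOLLOW(D) = {false, true}
FOLLOW(Q) = {$, true}
FOLLOW(C) = {$}
Each cell of M receives at most one production.

Yes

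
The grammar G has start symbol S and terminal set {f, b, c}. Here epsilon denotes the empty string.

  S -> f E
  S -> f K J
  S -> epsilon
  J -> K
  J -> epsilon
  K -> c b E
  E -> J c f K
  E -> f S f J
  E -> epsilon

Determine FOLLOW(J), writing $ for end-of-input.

{$, c, f}

FIRST(S): from S->f E we get {f}; from S->f K J we get {f}; from S->epsilon we get {epsilon}. So FIRST(S) = {epsilon, f}.
FIRST(K): from K->c b E we get {c}. So FIRST(K) = {c}.
FIRST(J): from J->K we get {c}; from J->epsilon we get {epsilon}. So FIRST(J) = {epsilon, c}.
FIRST(E): from E->J c f K we get {c}; from E->f S f J we get {f}; from E->epsilon we get {epsilon}. So FIRST(E) = {epsilon, c, f}.
FOLLOW(S) includes $ since S is the start symbol.
FOLLOW(S): in E->f S f J, S is followed by f J with FIRST {f}. Thus FOLLOW(S) = {$, f}.
FOLLOW(J): in S->f K J, the suffix after J is empty, so FOLLOW(J) ⊇ FOLLOW(S) = {$, f}; in E->J c f K, J is followed by c f K with FIRST {c}; in E->f S f J, the suffix after J is empty, so FOLLOW(J) ⊇ FOLLOW(E) = {$, c, f}. Thus FOLLOW(J) = {$, c, f}.
FOLLOW(K): in S->f K J, K is followed by J with FIRST {epsilon, c}; in S->f K J, the suffix after K is nullable, so FOLLOW(K) ⊇ FOLLOW(S) = {$, f}; in J->K, the suffix after K is empty, so FOLLOW(K) ⊇ FOLLOW(J) = {$, c, f}; in E->J c f K, the suffix after K is empty, so FOLLOW(K) ⊇ FOLLOW(E) = {$, c, f}. Thus FOLLOW(K) = {$, c, f}.
FOLLOW(E): in S->f E, the suffix after E is empty, so FOLLOW(E) ⊇ FOLLOW(S) = {$, f}; in K->c b E, the suffix after E is empty, so FOLLOW(E) ⊇ FOLLOW(K) = {$, c, f}. Thus FOLLOW(E) = {$, c, f}.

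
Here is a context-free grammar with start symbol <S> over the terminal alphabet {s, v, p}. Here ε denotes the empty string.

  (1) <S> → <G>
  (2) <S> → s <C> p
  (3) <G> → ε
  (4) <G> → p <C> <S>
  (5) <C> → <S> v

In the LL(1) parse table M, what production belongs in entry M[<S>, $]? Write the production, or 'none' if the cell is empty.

FIRST(<G>) = {ε, p}
FIRST(<S>) = {ε, p, s}  (via <G>)
FIRST(<C>) = {p, s, v}  (via <S> v)
FOLLOW(<S>) includes $ since <S> is the start symbol.
FOLLOW(<S>): in <G>→p <C> <S>, the suffix after <S> is empty, so FOLLOW(<S>) ⊇ FOLLOW(<G>) = {$, v}; in <C>→<S> v, <S> is followed by v with FIRST {v}. Thus FOLLOW(<S>) = {$, v}.
FOLLOW(<G>): in <S>→<G>, the suffix after <G> is empty, so FOLLOW(<G>) ⊇ FOLLOW(<S>) = {$, v}. Thus FOLLOW(<G>) = {$, v}.
For <S> → <G>: FIRST(<G>) = {ε, p}, so it goes in M[<S>, t] for t ∈ {p}; since ε ∈ FIRST, also for every t ∈ FOLLOW(<S>) = {$, v}.
For <S> → s <C> p: FIRST(s <C> p) = {s}, so it goes in M[<S>, t] for t ∈ {s}.

<S> → <G>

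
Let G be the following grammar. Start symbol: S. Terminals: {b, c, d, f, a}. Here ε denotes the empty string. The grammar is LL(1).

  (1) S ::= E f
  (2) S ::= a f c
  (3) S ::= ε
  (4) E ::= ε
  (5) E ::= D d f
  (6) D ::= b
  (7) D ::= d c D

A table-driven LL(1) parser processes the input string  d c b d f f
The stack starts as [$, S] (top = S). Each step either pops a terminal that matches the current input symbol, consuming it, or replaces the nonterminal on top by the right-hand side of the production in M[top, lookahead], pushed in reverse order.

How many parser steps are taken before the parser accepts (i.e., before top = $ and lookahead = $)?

step 1: stack=$ S  input=d c b d f f $  — expand S ::= E f
step 2: stack=$ f E  input=d c b d f f $  — expand E ::= D d f
step 3: stack=$ f f d D  input=d c b d f f $  — expand D ::= d c D
step 4: stack=$ f f d D c d  input=d c b d f f $  — match d
step 5: stack=$ f f d D c  input=c b d f f $  — match c
step 6: stack=$ f f d D  input=b d f f $  — expand D ::= b
step 7: stack=$ f f d b  input=b d f f $  — match b
step 8: stack=$ f f d  input=d f f $  — match d
step 9: stack=$ f f  input=f f $  — match f
step 10: stack=$ f  input=f $  — match f
Accept reached after 10 steps.

10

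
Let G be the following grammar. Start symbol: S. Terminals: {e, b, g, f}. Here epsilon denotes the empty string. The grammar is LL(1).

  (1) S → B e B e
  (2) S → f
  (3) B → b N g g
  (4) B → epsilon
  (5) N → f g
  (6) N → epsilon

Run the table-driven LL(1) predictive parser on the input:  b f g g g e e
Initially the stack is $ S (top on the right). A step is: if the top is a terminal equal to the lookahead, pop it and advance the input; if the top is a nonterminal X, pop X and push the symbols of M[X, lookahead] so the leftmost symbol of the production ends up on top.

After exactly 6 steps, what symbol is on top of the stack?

     Stack            Input            Action
  1  $ S              b f g g g e e $  expand S → B e B e
  2  $ e B e B        b f g g g e e $  expand B → b N g g
  3  $ e B e g g N b  b f g g g e e $  match b
  4  $ e B e g g N    f g g g e e $    expand N → f g
  5  $ e B e g g g f  f g g g e e $    match f
  6  $ e B e g g g    g g g e e $      match g
Stack after step 6: $ e B e g g (top = g).

g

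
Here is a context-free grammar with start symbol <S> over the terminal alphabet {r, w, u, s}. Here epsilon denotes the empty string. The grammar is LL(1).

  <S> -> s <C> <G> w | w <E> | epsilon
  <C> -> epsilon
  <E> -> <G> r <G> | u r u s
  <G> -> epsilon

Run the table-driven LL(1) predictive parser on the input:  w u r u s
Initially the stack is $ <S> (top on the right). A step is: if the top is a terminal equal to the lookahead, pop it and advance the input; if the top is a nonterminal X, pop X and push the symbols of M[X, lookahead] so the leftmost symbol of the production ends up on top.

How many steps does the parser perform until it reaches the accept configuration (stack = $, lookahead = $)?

     Stack      Input        Action
  1  $ <S>      w u r u s $  expand <S> -> w <E>
  2  $ <E> w    w u r u s $  match w
  3  $ <E>      u r u s $    expand <E> -> u r u s
  4  $ s u r u  u r u s $    match u
  5  $ s u r    r u s $      match r
  6  $ s u      u s $        match u
  7  $ s        s $          match s
Accept reached after 7 steps.

7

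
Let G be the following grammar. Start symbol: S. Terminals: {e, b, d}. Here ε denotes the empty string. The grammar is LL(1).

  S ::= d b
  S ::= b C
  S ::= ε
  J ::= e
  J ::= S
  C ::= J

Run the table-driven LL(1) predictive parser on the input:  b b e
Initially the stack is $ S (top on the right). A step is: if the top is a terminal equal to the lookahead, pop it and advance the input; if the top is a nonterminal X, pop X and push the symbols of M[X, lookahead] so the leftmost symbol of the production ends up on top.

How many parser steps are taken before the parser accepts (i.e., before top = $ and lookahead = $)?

step 1: stack=$ S  input=b b e $  — expand S ::= b C
step 2: stack=$ C b  input=b b e $  — match b
step 3: stack=$ C  input=b e $  — expand C ::= J
step 4: stack=$ J  input=b e $  — expand J ::= S
step 5: stack=$ S  input=b e $  — expand S ::= b C
step 6: stack=$ C b  input=b e $  — match b
step 7: stack=$ C  input=e $  — expand C ::= J
step 8: stack=$ J  input=e $  — expand J ::= e
step 9: stack=$ e  input=e $  — match e
Accept reached after 9 steps.

9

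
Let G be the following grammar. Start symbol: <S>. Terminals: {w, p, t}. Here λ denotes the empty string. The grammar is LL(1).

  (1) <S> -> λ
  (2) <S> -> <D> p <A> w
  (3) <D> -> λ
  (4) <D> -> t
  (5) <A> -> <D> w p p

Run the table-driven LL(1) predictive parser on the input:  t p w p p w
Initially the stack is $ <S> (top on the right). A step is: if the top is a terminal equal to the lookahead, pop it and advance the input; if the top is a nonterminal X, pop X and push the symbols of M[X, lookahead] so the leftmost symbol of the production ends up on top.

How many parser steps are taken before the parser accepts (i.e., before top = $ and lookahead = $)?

10

step 1: stack=$ <S>  input=t p w p p w $  — expand <S> -> <D> p <A> w
step 2: stack=$ w <A> p <D>  input=t p w p p w $  — expand <D> -> t
step 3: stack=$ w <A> p t  input=t p w p p w $  — match t
step 4: stack=$ w <A> p  input=p w p p w $  — match p
step 5: stack=$ w <A>  input=w p p w $  — expand <A> -> <D> w p p
step 6: stack=$ w p p w <D>  input=w p p w $  — expand <D> -> λ
step 7: stack=$ w p p w  input=w p p w $  — match w
step 8: stack=$ w p p  input=p p w $  — match p
step 9: stack=$ w p  input=p w $  — match p
step 10: stack=$ w  input=w $  — match w
Accept reached after 10 steps.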